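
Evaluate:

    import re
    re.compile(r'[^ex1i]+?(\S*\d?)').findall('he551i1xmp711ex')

['e551i1xmp711ex']

This matches one or more of any character except [ex1i] (lazy); then zero or more of a non-whitespace character, then optionally a digit (captured).
Walking the string: at [0:15] match 'he551i1xmp711ex', group 1 = 'e551i1xmp711ex'.
Because there's exactly one group, `findall` drops the full match and keeps group 1 from the one hit.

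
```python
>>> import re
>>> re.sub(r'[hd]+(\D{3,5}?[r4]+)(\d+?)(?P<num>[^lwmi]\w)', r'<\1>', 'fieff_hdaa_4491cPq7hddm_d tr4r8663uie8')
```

'fieff_<aa_44>Pq7<m_d tr4r>3uie8'

The pattern matches one or more of one of [hd]; then 3 to 5 of a non-digit (lazy), then one or more of one of [r4] (captured); then one or more of a digit (lazy) (captured); then any character except [lwmi], then a word character (captured as 'num').
With the lazy modifier that quantifier settles for the fewest repetitions that let the rest of the pattern succeed (the atoms after it are unaffected and can still be greedy).
Matches: at [6:16] → 'hdaa_4491c'; at [19:33] → 'hddm_d tr4r866'.
`\1` in the replacement pulls in group 1's text for each match.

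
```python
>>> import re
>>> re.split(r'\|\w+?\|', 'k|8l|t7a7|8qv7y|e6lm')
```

Matches to split on: at [1:5] → '|8l|'; at [9:16] → '|8qv7y|'.
`split` removes every match and returns the 3 fragments in between.

['k', 't7a7', 'e6lm']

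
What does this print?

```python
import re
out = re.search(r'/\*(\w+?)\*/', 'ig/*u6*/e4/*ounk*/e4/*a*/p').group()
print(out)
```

Unlike `match`, `search` isn't anchored — it looks for the pattern anywhere in the string.
The match spans [2:8] → '/*u6*/'.
Captured: group 1 = 'u6'.

/*u6*/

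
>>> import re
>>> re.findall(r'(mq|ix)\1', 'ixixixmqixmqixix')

['ix', 'ix']

`\1` is not a pattern — it's the concrete string captured by group 1, re-applied verbatim.
One capturing group, so `findall` returns just the captured substring from each match — 2 in all.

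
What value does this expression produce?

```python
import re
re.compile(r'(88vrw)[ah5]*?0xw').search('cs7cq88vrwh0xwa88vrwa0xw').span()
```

(5, 14)

The pattern matches the literal '88', then the literal 'vrw' (captured); then zero or more of one of [ah5] (lazy), then the literal '0xw'.
Unlike `match`, `search` isn't anchored — it looks for the pattern anywhere in the string.
The match spans [5:14] → '88vrwh0xw'.
Captured: group 1 = '88vrw'.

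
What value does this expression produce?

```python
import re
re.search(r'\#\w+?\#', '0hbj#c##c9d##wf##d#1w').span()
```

(4, 7)

`search` walks the string left to right and returns the first match it finds.
The match spans [4:7] → '#c#'.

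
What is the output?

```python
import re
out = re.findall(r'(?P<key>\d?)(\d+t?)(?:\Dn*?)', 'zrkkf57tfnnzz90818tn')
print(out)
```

[('5', '7t'), ('9', '0818t')]

2 groups means each result is a tuple of 2 captured strings — 2 here.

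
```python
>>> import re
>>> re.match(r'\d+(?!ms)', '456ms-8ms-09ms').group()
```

The negative lookahead/lookbehind blocks any match where the forbidden context is present.
`re.match` won't scan ahead — the pattern has to work from the very first character.
The match spans [0:2] → '45'.

'45'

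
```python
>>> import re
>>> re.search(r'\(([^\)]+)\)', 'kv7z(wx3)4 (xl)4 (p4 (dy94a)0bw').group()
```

'(wx3)'

The match spans [4:9] → '(wx3)'.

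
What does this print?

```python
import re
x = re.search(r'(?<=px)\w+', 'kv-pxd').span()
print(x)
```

The positive lookaround only admits positions where the adjacent text matches; those characters stay outside the span.
The match spans [5:6] → 'd'.

(5, 6)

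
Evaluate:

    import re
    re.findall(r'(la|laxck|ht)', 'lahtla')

With a single group, `findall` returns only what that group captured — 3 items.

['la', 'ht', 'la']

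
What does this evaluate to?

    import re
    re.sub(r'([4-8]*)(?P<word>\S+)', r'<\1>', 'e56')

Pattern: zero or more of a character in [4-8] (captured); then one or more of a non-whitespace character (captured as 'word').
The replacement refers to a captured group, so each match is rewritten using its own captured text.

'<>'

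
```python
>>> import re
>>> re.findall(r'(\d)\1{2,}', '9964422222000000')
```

`\1` is not a pattern — it's the concrete string captured by group 1, re-applied verbatim.
One capturing group, so `findall` returns just the captured substring from each match — 2 in all.

['2', '0']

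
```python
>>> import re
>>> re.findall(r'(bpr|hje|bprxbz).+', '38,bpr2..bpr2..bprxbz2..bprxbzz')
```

['bpr']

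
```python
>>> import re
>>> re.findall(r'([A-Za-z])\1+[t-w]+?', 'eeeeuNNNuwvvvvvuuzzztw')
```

['e', 'N', 'v', 'z']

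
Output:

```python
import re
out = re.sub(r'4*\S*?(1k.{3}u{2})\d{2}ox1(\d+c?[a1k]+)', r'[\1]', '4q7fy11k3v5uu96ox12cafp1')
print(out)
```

This matches zero or more of the literal '4', then zero or more of a non-whitespace character (lazy); then the literal '1k', then exactly 3 of any character, then exactly 2 of a literal 'u' (captured); then exactly 2 of a digit, then the literal 'ox1'; then one or more of a digit, then optionally a literal 'c', then one or more of one of [a1k] (captured).
Matches: at [0:21] → '4q7fy11k3v5uu96ox12ca'.
The replacement refers to a captured group, so each match is rewritten using its own captured text.

[1k3v5uu]fp1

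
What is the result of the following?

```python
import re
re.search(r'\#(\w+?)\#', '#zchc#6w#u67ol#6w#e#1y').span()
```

(0, 6)

Unlike `match`, `search` isn't anchored — it looks for the pattern anywhere in the string.
The match spans [0:6] → '#zchc#'.
Captured: group 1 = 'zchc'.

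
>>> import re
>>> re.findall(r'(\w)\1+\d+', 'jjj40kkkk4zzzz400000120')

['j', 'k', 'z']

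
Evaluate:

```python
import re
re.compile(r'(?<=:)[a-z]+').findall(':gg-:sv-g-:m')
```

The positive lookaround only admits positions where the adjacent text matches; those characters stay outside the span.
With no groups in the pattern, `findall` gives back each whole match — 3 here.

['gg', 'sv', 'm']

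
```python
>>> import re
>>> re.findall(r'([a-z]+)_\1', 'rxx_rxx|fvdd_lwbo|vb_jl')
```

The backreference `\1` re-matches whatever the first group consumed, character for character.
Because there's exactly one group, `findall` drops the full match and keeps group 1 from the one hit.

['rxx']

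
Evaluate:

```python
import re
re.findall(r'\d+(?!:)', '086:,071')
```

Because the assertion is negative and zero-width, positions next to the forbidden text are skipped.
No capturing groups, so `findall` returns the 2 full match strings.

['08', '071']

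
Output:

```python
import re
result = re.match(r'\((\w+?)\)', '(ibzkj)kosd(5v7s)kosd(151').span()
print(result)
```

`re.match` won't scan ahead — the pattern has to work from the very first character.
The match spans [0:7] → '(ibzkj)'.
Captured: group 1 = 'ibzkj'.

(0, 7)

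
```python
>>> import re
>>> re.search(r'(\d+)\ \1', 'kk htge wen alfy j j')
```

None

After group 1 captures some text, `\1` only succeeds where that same text appears again.
`search` walks the string left to right and returns the first match it finds.
Here no position works, so the call returns None.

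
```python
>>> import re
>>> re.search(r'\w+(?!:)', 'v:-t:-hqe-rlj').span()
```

`(?!…)`/`(?<!…)` only lets a position through if the neighbouring text does NOT match; no characters are consumed.
`re.search` tries every starting position until one works.
The match spans [6:9] → 'hqe'.

(6, 9)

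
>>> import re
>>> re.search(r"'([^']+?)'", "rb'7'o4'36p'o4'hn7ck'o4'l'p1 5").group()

`re.search` scans for the first position where the pattern succeeds.
The match spans [2:5] → "'7'".
Captured: group 1 = '7'.

"'7'"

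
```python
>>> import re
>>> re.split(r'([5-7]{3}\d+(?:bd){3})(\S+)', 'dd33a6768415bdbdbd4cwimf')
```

['dd33a', '6768415bdbdbd', '4cwimf', '']

The pattern matches exactly 3 of a character in [5-7], then one or more of a digit, then the literal 'bd' repeated 3 times (captured); then one or more of a non-whitespace character (captured).
Matches to split on: at [5:24] → '6768415bdbdbd4cwimf'.
With a capturing group present, the delimiter's captured portion is kept in the result list.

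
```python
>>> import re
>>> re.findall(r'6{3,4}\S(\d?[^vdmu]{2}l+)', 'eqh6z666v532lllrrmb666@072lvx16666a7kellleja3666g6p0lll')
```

['532lll', '072l', '7kelll', '6p0lll']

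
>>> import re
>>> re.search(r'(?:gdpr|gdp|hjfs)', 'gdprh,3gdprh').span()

(0, 4)

`|` is ordered: at each position the engine commits to the first alternative that works.
The match spans [0:4] → 'gdpr'.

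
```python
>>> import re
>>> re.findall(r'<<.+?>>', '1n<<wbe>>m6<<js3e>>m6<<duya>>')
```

With the lazy modifier that quantifier settles for the fewest repetitions that let the rest of the pattern succeed (the atoms after it are unaffected and can still be greedy).
No capturing groups, so `findall` returns the 3 full match strings.

['<<wbe>>', '<<js3e>>', '<<duya>>']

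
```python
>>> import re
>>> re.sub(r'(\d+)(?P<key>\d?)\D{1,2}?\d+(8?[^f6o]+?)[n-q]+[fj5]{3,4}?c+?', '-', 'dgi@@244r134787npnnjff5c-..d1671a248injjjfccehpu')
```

'dgi@@--..d-cehpu'

This matches one or more of a digit (captured); then optionally a digit (captured as 'key'); then 1 to 2 of a non-digit (lazy), then one or more of a digit; then optionally a literal '8', then one or more of any character except [f6o] (lazy) (captured); then one or more of a character in [n-q], then 3 to 4 of one of [fj5] (lazy), then one or more of a literal 'c' (lazy).
A `+?`/`*?`/`{m,n}?` starts at its minimum and grows only as far as needed for what follows to match.
Matches: at [5:24] → '244r134787npnnjff5c'; at [28:43] → '1671a248injjjfc'.
`sub` substitutes '-' at each match site.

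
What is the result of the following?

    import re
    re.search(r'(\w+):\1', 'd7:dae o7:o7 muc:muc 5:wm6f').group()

After group 1 captures some text, `\1` only succeeds where that same text appears again.
The match spans [7:12] → 'o7:o7'.

'o7:o7'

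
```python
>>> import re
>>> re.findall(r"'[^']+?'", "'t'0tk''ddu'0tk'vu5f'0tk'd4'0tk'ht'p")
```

["'t'", "'ddu'", "'vu5f'", "'d4'", "'ht'"]

No capturing groups, so `findall` returns the 5 full match strings.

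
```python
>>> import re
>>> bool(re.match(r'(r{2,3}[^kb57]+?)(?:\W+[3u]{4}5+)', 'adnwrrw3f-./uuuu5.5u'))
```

False

`re.match` only tries the pattern at the start of the string.
Here position 0 doesn't satisfy it, so the call returns None, and `bool(None)` is False.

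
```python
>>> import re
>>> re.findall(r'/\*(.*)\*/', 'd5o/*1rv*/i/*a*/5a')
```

['1rv*/i/*a']

Walking the string: at [3:16] match '/*1rv*/i/*a*/', group 1 = '1rv*/i/*a'.
With a single group, `findall` returns only what that group captured — 1 item.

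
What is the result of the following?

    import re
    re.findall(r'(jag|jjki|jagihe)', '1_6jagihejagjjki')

['jag', 'jag', 'jjki']

Alternation tries branches left to right and keeps the first one that lets the overall match succeed at that position.
One capturing group, so `findall` returns just the captured substring from each match — 3 in all.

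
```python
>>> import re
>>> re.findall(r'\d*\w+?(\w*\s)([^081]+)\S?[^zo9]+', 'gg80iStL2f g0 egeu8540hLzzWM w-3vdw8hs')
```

[('g80iStL2f ', 'g'), ('zWM ', 'w-3vdw')]

Pattern: zero or more of a digit, then one or more of a word character (lazy); then zero or more of a word character, then whitespace (captured); then one or more of any character except [081] (captured); then optionally a non-whitespace character, then one or more of any character except [zo9].
Multiple groups make `findall` return tuples — one 2-tuple for each match.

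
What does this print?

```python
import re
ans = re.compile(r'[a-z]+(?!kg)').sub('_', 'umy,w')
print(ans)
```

_,_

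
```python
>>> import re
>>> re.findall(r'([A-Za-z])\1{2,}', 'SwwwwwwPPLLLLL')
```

['w', 'L']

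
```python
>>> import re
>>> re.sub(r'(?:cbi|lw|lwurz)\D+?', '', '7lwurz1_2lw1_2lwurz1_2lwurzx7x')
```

'7rz1_2lw1_2rz1_2rzx7x'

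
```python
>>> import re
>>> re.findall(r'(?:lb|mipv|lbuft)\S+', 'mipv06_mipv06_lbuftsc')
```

Matches: at [0:21] → 'mipv06_mipv06_lbuftsc'.
With no groups in the pattern, `findall` gives back each whole match — 1 here.

['mipv06_mipv06_lbuftsc']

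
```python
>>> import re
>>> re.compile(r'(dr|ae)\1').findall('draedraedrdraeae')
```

`\1` is not a pattern — it's the concrete string captured by group 1, re-applied verbatim.
Walking the string: at [8:12] match 'drdr', group 1 = 'dr'; at [12:16] match 'aeae', group 1 = 'ae'.
With a single group, `findall` returns only what that group captured — 2 items.

['dr', 'ae']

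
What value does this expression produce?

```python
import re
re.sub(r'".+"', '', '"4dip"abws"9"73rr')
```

Matches: at [0:13] → '"4dip"abws"9"'.
`sub` substitutes '' at each match site.

'73rr'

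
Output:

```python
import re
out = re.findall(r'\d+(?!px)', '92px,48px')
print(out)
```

['9', '4']

A negative assertion filters positions out without eating any characters.
Matches: at [0:1] → '9'; at [5:6] → '4'.
`findall` yields the raw match text (2 of them) because the pattern has no groups.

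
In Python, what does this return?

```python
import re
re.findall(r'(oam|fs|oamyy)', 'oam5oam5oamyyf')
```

['oam', 'oam', 'oam']

Alternation isn't longest-match — the leftmost alternative that fits at this position is chosen.
Scanning left to right: at [0:3] match 'oam', group 1 = 'oam'; at [4:7] match 'oam', group 1 = 'oam'; at [8:11] match 'oam', group 1 = 'oam'.
`findall` collects group 1 from each match (3 total).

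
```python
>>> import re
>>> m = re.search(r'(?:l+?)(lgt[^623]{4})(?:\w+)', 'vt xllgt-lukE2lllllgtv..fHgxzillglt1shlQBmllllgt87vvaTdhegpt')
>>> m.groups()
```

The match spans [4:22] → 'llgt-lukE2lllllgtv'.
Captured: group 1 = 'lgt-luk'.

('lgt-luk',)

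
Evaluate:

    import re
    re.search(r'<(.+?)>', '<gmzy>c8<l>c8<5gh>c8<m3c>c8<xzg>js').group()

`re.search` scans for the first position where the pattern succeeds.
The match spans [0:6] → '<gmzy>'.
Captured: group 1 = 'gmzy'.

'<gmzy>'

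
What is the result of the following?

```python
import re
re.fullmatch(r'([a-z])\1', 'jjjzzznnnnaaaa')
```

None

For `fullmatch`, every character of the input must be accounted for by the pattern.
Here the string isn't matched end-to-end, so the call returns None.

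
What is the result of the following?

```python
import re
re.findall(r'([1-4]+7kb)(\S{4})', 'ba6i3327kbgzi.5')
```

This matches one or more of a character in [1-4], then the literal '7kb' (captured); then exactly 4 of a non-whitespace character (captured).
With 2 capturing groups, `findall` returns a 2-tuple per match.

[('3327kb', 'gzi.')]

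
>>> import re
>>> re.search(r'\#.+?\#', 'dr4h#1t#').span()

(4, 8)

The match spans [4:8] → '#1t#'.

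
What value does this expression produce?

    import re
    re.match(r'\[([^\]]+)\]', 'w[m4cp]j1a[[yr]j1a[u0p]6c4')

None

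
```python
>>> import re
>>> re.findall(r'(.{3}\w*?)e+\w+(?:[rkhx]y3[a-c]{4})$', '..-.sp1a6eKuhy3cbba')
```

['.-.sp1a6']

Pattern: exactly 3 of any character, then zero or more of a word character (lazy) (captured); then one or more of the literal 'e', then one or more of a word character; then one of [rkhx], then the literal 'y3', then exactly 4 of a character in [a-c] (non-capturing group); then anchored at the end.
With a single group, `findall` returns only what that group captured — 1 item.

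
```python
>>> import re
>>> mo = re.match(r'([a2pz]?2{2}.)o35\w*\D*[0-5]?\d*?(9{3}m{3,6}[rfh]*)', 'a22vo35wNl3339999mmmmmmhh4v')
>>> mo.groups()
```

('a22v', '999mmmmmmhh')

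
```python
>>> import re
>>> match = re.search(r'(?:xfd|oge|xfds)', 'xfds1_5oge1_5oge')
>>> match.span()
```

`|` is ordered: at each position the engine commits to the first alternative that works.
`re.search` scans for the first position where the pattern succeeds.
The match spans [0:3] → 'xfd'.

(0, 3)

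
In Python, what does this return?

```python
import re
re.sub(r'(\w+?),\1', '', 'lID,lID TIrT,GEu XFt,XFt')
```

' TIrT,GEu '

A backreference is literal: `\1` must see the identical characters the first group matched.
Matches: at [0:7] → 'lID,lID'; at [17:24] → 'XFt,XFt'.
`sub` substitutes '' at each match site.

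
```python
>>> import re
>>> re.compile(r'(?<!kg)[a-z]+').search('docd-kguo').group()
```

A negative assertion filters positions out without eating any characters.
The match spans [0:4] → 'docd'.

'docd'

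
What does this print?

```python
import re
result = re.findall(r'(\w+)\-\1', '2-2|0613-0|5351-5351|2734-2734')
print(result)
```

['2', '5351', '2734']

`\1` has to match the exact text group 1 already captured.
Walking the string: at [0:3] match '2-2', group 1 = '2'; at [11:20] match '5351-5351', group 1 = '5351'; at [21:30] match '2734-2734', group 1 = '2734'.
One capturing group, so `findall` returns just the captured substring from each match — 3 in all.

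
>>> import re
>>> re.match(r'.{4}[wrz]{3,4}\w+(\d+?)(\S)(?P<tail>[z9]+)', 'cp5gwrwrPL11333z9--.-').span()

(0, 17)

`re.match` only tries the pattern at the start of the string.
The match spans [0:17] → 'cp5gwrwrPL11333z9'.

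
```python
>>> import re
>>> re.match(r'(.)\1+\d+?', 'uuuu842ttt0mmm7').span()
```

The backreference `\1` re-matches whatever the first group consumed, character for character.
`re.match` won't scan ahead — the pattern has to work from the very first character.
The match spans [0:5] → 'uuuu8'.
Captured: group 1 = 'u'.

(0, 5)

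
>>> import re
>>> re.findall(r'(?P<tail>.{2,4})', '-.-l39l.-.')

Because there's exactly one group, `findall` drops the full match and keeps group 1 from each hit.

['-.-l', '39l.', '-.']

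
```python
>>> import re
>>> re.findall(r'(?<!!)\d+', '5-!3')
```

`(?!…)`/`(?<!…)` only lets a position through if the neighbouring text does NOT match; no characters are consumed.
Since nothing is captured, `findall` lists the 1 matched substring directly.

['5']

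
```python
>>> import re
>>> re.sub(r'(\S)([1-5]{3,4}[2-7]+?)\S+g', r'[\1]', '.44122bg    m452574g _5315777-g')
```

'[.]    [m] [_]'

Pattern: a non-whitespace character (captured); then 3 to 4 of a character in [1-5], then one or more of a character in [2-7] (lazy) (captured); then one or more of a non-whitespace character, then a literal 'g'.
Matches: at [0:8] → '.44122bg'; at [12:20] → 'm452574g'; at [21:31] → '_5315777-g'.
The replacement refers to a captured group, so each match is rewritten using its own captured text.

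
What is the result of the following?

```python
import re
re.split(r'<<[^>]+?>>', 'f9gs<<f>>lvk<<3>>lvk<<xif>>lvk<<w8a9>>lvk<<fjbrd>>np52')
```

['f9gs', 'lvk', 'lvk', 'lvk', 'lvk', 'np52']

Matches to split on: at [4:9] → '<<f>>'; at [12:17] → '<<3>>'; at [20:27] → '<<xif>>'; at [30:38] → '<<w8a9>>'; at [41:50] → '<<fjbrd>>'.
The string is cut at each match, leaving 6 pieces.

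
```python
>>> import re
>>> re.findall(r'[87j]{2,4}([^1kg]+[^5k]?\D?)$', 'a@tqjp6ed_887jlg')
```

Pattern: 2 to 4 of one of [87j]; then one or more of any character except [1kg], then optionally any character except [5k], then optionally a non-digit (captured); then anchored at the end.
Scanning left to right: at [10:16] match '887jlg', group 1 = 'lg'.
One capturing group, so `findall` returns just the captured substring from the one match — 1 in all.

['lg']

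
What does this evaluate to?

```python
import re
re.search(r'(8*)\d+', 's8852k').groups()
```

The pattern matches zero or more of a literal '8' (captured); then one or more of a digit.
`re.search` scans for the first position where the pattern succeeds.
The match spans [1:5] → '8852'.
Captured: group 1 = '88'.

('88',)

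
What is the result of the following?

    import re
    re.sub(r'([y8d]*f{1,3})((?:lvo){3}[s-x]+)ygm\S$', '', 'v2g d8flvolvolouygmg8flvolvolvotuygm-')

Pattern: zero or more of one of [y8d], then 1 to 3 of a literal 'f' (captured); then the literal 'lvo' repeated 3 times, then one or more of a character in [s-x] (captured); then the literal 'ygm', then a non-whitespace character; then anchored at the end.
Matches: at [20:37] → '8flvolvolvotuygm-'.
`sub` substitutes '' at each match site.

'v2g d8flvolvolouygmg'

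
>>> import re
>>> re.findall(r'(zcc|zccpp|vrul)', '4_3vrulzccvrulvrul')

['vrul', 'zcc', 'vrul', 'vrul']

Matches: at [3:7] match 'vrul', group 1 = 'vrul'; at [7:10] match 'zcc', group 1 = 'zcc'; at [10:14] match 'vrul', group 1 = 'vrul'; at [14:18] match 'vrul', group 1 = 'vrul'.
Because there's exactly one group, `findall` drops the full match and keeps group 1 from each hit.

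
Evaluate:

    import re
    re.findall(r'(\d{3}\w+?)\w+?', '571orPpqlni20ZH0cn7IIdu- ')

['571o']

Pattern: exactly 3 of a digit, then one or more of a word character (lazy) (captured); then one or more of a word character (lazy).
A non-greedy quantifier consumes as few characters as it can — just enough that the remainder of the pattern still matches from where it stops; whatever follows it matches normally.
Walking the string: at [0:5] match '571or', group 1 = '571o'.
Because there's exactly one group, `findall` drops the full match and keeps group 1 from the one hit.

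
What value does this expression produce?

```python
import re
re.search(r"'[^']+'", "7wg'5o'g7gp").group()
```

"'5o'"

The match spans [3:7] → "'5o'".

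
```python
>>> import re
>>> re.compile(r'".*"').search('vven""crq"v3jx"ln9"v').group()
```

'""crq"v3jx"ln9"'

The match spans [4:19] → '""crq"v3jx"ln9"'.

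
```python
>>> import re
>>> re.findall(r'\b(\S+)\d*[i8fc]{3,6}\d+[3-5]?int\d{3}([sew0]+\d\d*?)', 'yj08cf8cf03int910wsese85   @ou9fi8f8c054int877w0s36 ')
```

[('yj08cf', 'wsese8'), ('ou9fi8', 'w0s3')]

This matches a word boundary (`\b`, zero-width); then one or more of a non-whitespace character (captured); then zero or more of a digit, then 3 to 6 of one of [i8fc], then one or more of a digit; then optionally a character in [3-5], then the literal 'int', then exactly 3 of a digit; then one or more of one of [sew0], then a digit, then zero or more of a digit (lazy) (captured).
Lazy quantifiers expand one character at a time until the remainder of the pattern can match.
Matches: at [0:23] match 'yj08cf8cf03int910wsese8', groups = ('yj08cf', 'wsese8'); at [28:50] match 'ou9fi8f8c054int877w0s3', groups = ('ou9fi8', 'w0s3').
`findall` packs the 2 group values into a tuple for every match.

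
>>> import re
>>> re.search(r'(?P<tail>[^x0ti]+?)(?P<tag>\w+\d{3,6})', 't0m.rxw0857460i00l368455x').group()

'm.rxw0857460i00l368455'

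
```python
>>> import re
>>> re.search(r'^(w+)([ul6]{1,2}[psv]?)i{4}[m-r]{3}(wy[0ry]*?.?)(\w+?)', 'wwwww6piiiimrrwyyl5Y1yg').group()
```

'wwwww6piiiimrrwyyl'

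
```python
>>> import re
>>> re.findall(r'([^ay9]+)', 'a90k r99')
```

Pattern: one or more of any character except [ay9] (captured).
Because there's exactly one group, `findall` drops the full match and keeps group 1 from the one hit.

['0k r']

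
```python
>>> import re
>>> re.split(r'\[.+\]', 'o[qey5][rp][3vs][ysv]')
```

Matches to split on: at [1:21] → '[qey5][rp][3vs][ysv]'.
The string is cut at each match, leaving 2 pieces.

['o', '']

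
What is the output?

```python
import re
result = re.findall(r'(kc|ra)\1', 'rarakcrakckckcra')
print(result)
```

['ra', 'kc']

After group 1 captures some text, `\1` only succeeds where that same text appears again.
With a single group, `findall` returns only what that group captured — 2 items.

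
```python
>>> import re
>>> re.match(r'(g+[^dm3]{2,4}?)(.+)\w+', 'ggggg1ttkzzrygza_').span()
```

(0, 17)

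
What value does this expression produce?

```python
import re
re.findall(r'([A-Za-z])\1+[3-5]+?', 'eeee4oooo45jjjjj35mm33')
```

The backreference `\1` re-matches whatever the first group consumed, character for character.
Walking the string: at [0:5] match 'eeee4', group 1 = 'e'; at [5:10] match 'oooo4', group 1 = 'o'; at [11:17] match 'jjjjj3', group 1 = 'j'; at [18:21] match 'mm3', group 1 = 'm'.
With a single group, `findall` returns only what that group captured — 4 items.

['e', 'o', 'j', 'm']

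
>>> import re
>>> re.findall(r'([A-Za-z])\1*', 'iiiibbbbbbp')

After group 1 captures some text, `\1` only succeeds where that same text appears again.
Matches: at [0:4] match 'iiii', group 1 = 'i'; at [4:10] match 'bbbbbb', group 1 = 'b'; at [10:11] match 'p', group 1 = 'p'.
Because there's exactly one group, `findall` drops the full match and keeps group 1 from each hit.

['i', 'b', 'p']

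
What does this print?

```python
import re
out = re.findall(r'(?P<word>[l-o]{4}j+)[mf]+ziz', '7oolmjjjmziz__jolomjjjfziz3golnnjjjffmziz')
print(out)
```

['oolmjjj', 'olomjjj', 'olnnjjj']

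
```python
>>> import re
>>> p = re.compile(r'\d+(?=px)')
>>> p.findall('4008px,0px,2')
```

['4008', '0']

The positive lookaround only admits positions where the adjacent text matches; those characters stay outside the span.
Walking the string: at [0:4] → '4008'; at [7:8] → '0'.
`findall` yields the raw match text (2 of them) because the pattern has no groups.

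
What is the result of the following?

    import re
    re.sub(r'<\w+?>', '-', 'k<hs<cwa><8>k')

'k<hs--k'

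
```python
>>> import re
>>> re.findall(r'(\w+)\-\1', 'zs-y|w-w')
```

`\1` is not a pattern — it's the concrete string captured by group 1, re-applied verbatim.
Walking the string: at [5:8] match 'w-w', group 1 = 'w'.
One capturing group, so `findall` returns just the captured substring from the one match — 1 in all.

['w']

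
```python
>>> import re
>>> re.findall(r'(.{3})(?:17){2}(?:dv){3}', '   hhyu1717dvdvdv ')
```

['hyu']

With a single group, `findall` returns only what that group captured — 1 item.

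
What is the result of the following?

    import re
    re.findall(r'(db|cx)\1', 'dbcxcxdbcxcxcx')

`\1` is not a pattern — it's the concrete string captured by group 1, re-applied verbatim.
Walking the string: at [2:6] match 'cxcx', group 1 = 'cx'; at [8:12] match 'cxcx', group 1 = 'cx'.
With a single group, `findall` returns only what that group captured — 2 items.

['cx', 'cx']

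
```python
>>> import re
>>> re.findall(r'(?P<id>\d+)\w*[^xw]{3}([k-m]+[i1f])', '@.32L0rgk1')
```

[('32', 'k1')]

This matches one or more of a digit (captured as 'id'); then zero or more of a word character, then exactly 3 of any character except [xw]; then one or more of a character in [k-m], then one of [i1f] (captured).
Matches: at [2:10] match '32L0rgk1', groups = ('32', 'k1').
Multiple groups make `findall` return tuples — one 2-tuple for the one match.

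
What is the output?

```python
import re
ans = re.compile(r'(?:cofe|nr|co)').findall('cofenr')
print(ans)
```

['cofe', 'nr']

Branches in `(...|...)` are attempted left-to-right; the first branch that allows the whole pattern to succeed is taken.
Scanning left to right: at [0:4] → 'cofe'; at [4:6] → 'nr'.
Since nothing is captured, `findall` lists the 2 matched substrings directly.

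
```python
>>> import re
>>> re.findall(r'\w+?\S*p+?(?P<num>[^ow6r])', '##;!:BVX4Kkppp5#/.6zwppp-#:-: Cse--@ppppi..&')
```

['-', 'i']

The pattern matches one or more of a word character (lazy), then zero or more of a non-whitespace character, then one or more of the literal 'p' (lazy); then any character except [ow6r] (captured as 'num').
Matches: at [5:25] match 'BVX4Kkppp5#/.6zwppp-', group 1 = '-'; at [30:41] match 'Cse--@ppppi', group 1 = 'i'.
With a single group, `findall` returns only what that group captured — 2 items.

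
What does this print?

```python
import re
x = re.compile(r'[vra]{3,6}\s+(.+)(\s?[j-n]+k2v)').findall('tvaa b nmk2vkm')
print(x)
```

[('b n', 'mk2v')]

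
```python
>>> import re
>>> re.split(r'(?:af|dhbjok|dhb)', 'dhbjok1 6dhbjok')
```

Branches in `(...|...)` are attempted left-to-right; the first branch that allows the whole pattern to succeed is taken.
Each match becomes a cut point; 3 segments remain.

['', '1 6', '']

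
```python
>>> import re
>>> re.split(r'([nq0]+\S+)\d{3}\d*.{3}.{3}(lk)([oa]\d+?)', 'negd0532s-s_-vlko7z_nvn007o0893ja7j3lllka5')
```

['', 'negd0', 'lk', 'o7', 'z_nvn007o0893ja7j3lllka5']

The pattern matches one or more of one of [nq0], then one or more of a non-whitespace character (captured); then exactly 3 of a digit; then zero or more of a digit, then exactly 3 of any character, then exactly 3 of any character; then a literal 'l', then the literal 'k' (captured); then one of [oa], then one or more of a digit (lazy) (captured).
Matches to split on: at [0:18] → 'negd0532s-s_-vlko7'.
With a capturing group present, the delimiter's captured portion is kept in the result list.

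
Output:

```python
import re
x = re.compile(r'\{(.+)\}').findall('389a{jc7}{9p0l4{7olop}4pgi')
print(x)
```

['jc7}{9p0l4{7olop']

Walking the string: at [4:22] match '{jc7}{9p0l4{7olop}', group 1 = 'jc7}{9p0l4{7olop'.
`findall` collects group 1 from the one match (1 total).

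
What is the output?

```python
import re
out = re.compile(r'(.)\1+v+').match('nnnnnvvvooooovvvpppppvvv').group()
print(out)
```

nnnnnvvv

`re.match` won't scan ahead — the pattern has to work from the very first character.
The match spans [0:8] → 'nnnnnvvv'.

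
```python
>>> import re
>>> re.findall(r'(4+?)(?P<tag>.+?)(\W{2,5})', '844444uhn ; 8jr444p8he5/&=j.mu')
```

[('4', '4444uhn', ' ; '), ('4', '44p8he5', '/&=')]

This matches one or more of a literal '4' (lazy) (captured); then one or more of any character (lazy) (captured as 'tag'); then 2 to 5 of a non-word character (captured).
Scanning left to right: at [1:12] match '44444uhn ; ', groups = ('4', '4444uhn', ' ; '); at [15:26] match '444p8he5/&=', groups = ('4', '44p8he5', '/&=').
With 3 capturing groups, `findall` returns a 3-tuple per match.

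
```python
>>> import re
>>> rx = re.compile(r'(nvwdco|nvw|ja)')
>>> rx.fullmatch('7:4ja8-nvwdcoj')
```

For `fullmatch`, every character of the input must be accounted for by the pattern.
Here the pattern can't cover the whole string, so the call returns None.

None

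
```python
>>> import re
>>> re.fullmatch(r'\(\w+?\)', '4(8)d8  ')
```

`re.fullmatch` is like wrapping the pattern in `^…$` (in single-line mode).
Here there's no way to consume every character, so the call returns None.

None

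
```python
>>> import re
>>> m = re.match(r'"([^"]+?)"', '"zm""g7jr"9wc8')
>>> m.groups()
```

The match spans [0:4] → '"zm"'.
Captured: group 1 = 'zm'.

('zm',)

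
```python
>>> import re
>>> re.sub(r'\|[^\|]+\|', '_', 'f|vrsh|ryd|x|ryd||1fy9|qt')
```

Matches: at [1:7] → '|vrsh|'; at [10:13] → '|x|'; at [17:23] → '|1fy9|'.
Each match is replaced by '_'.

'f_ryd_ryd|_qt'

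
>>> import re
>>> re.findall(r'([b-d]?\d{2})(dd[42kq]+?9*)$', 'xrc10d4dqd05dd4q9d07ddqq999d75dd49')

[('d75', 'dd49')]

The pattern matches optionally a character in [b-d], then exactly 2 of a digit (captured); then the literal 'dd', then one or more of one of [42kq] (lazy), then zero or more of a literal '9' (captured); then anchored at the end.
Walking the string: at [27:34] match 'd75dd49', groups = ('d75', 'dd49').
2 groups means the one result is a tuple of 2 captured strings — 1 here.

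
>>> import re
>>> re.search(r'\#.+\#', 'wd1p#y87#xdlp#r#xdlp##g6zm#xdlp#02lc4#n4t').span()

(4, 38)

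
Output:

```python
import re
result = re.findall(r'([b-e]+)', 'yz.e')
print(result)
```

['e']

This matches one or more of a character in [b-e] (captured).
Walking the string: at [3:4] match 'e', group 1 = 'e'.
With a single group, `findall` returns only what that group captured — 1 item.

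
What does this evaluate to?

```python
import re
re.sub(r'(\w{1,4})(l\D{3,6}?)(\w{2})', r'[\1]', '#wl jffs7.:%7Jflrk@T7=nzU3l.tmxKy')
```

'#[w]7.:%[7Jf]=[nzU3]y'

The `?` after the quantifier makes it lazy — it takes as little as possible before letting the rest of the pattern try.
Each match is replaced using the text its own group 1 captured.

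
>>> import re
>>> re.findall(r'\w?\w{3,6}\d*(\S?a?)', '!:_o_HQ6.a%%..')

The pattern matches optionally a word character, then 3 to 6 of a word character, then zero or more of a digit; then optionally a non-whitespace character, then optionally the literal 'a' (captured).
Because there's exactly one group, `findall` drops the full match and keeps group 1 from the one hit.

['.a']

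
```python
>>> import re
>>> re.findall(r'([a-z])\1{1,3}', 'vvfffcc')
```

['v', 'f', 'c']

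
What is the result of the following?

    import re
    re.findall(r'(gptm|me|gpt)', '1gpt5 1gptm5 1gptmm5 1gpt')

['gpt', 'gptm', 'gptm', 'gpt']

The regex engine tests alternatives in the order written; an earlier branch that matches wins even if a later one would match more.
Scanning left to right: at [1:4] match 'gpt', group 1 = 'gpt'; at [7:11] match 'gptm', group 1 = 'gptm'; at [14:18] match 'gptm', group 1 = 'gptm'; at [22:25] match 'gpt', group 1 = 'gpt'.
One capturing group, so `findall` returns just the captured substring from each match — 4 in all.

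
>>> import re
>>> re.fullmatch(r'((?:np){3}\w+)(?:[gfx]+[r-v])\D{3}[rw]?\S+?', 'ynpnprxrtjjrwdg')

None

Pattern: the literal 'np' repeated 3 times, then one or more of a word character (captured); then one or more of one of [gfx], then a character in [r-v] (non-capturing group); then exactly 3 of a non-digit, then optionally one of [rw], then one or more of a non-whitespace character (lazy).
`re.fullmatch` is like wrapping the pattern in `^…$` (in single-line mode).
Here the string isn't matched end-to-end, so the call returns None.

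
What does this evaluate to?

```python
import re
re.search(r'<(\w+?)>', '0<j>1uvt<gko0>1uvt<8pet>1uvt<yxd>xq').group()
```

'<j>'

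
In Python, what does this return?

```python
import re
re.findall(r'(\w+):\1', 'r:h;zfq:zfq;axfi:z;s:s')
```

The backreference `\1` re-matches whatever the first group consumed, character for character.
Matches: at [4:11] match 'zfq:zfq', group 1 = 'zfq'; at [19:22] match 's:s', group 1 = 's'.
With a single group, `findall` returns only what that group captured — 2 items.

['zfq', 's']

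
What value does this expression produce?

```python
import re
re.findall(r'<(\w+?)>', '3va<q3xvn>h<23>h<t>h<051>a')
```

`findall` collects group 1 from each match (4 total).

['q3xvn', '23', 't', '051']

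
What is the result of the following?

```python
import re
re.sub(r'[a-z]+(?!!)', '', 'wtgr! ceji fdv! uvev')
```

The negative lookahead/lookbehind blocks any match where the forbidden context is present.
Matches: at [0:3] → 'wtg'; at [6:10] → 'ceji'; at [11:13] → 'fd'; at [16:20] → 'uvev'.
Every occurrence is swapped for ''.

'r!  v! '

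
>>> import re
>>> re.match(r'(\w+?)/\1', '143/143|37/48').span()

`re.match` only tries the pattern at the start of the string.
The match spans [0:7] → '143/143'.

(0, 7)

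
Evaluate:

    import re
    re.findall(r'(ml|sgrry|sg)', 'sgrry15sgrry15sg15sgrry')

Alternation tries branches left to right and keeps the first one that lets the overall match succeed at that position.
One capturing group, so `findall` returns just the captured substring from each match — 4 in all.

['sgrry', 'sgrry', 'sg', 'sgrry']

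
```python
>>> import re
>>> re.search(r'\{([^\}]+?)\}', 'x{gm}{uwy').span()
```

`re.search` tries every starting position until one works.
The match spans [1:5] → '{gm}'.
Captured: group 1 = 'gm'.

(1, 5)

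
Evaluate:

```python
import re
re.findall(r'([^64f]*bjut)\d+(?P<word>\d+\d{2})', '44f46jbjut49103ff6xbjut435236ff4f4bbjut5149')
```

`findall` packs the 2 group values into a tuple for every match.

[('jbjut', '103'), ('xbjut', '236'), ('bbjut', '149')]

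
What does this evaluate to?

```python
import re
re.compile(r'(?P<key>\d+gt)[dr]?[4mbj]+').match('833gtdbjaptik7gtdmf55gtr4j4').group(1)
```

Pattern: one or more of a digit, then the literal 'gt' (captured as 'key'); then optionally one of [dr]; then one or more of one of [4mbj].
`re.match` won't scan ahead — the pattern has to work from the very first character.
The match spans [0:8] → '833gtdbj'.
Captured: group 1 = '833gt'.

'833gt'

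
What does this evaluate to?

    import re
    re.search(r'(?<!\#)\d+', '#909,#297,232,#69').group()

The negative lookahead/lookbehind blocks any match where the forbidden context is present.
`search` walks the string left to right and returns the first match it finds.
The match spans [2:4] → '09'.

'09'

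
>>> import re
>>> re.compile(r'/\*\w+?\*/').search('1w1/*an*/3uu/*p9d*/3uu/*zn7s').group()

'/*an*/'

`search` walks the string left to right and returns the first match it finds.
The match spans [3:9] → '/*an*/'.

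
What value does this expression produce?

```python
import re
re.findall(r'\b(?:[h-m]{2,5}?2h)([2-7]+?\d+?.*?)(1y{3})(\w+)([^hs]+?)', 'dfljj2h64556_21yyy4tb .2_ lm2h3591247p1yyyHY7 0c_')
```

[('3591247p', '1yyy', 'HY7', ' ')]

This matches a word boundary (`\b`, zero-width); then 2 to 5 of a character in [h-m] (lazy), then the literal '2h' (non-capturing group); then one or more of a character in [2-7] (lazy), then one or more of a digit (lazy), then zero or more of any character (lazy) (captured); then a literal '1', then exactly 3 of a literal 'y' (captured); then one or more of a word character (captured); then one or more of any character except [hs] (lazy) (captured).
With the lazy modifier that quantifier settles for the fewest repetitions that let the rest of the pattern succeed (the atoms after it are unaffected and can still be greedy).
Scanning left to right: at [26:46] match 'lm2h3591247p1yyyHY7 ', groups = ('3591247p', '1yyy', 'HY7', ' ').
`findall` packs the 4 group values into a tuple for every match.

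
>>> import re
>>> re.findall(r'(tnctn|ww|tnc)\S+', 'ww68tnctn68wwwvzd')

['ww']

Because there's exactly one group, `findall` drops the full match and keeps group 1 from the one hit.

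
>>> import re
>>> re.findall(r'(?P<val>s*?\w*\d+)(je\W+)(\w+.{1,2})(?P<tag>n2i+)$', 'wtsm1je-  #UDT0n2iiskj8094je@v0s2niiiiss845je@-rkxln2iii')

Pattern: zero or more of a literal 's' (lazy), then zero or more of a word character, then one or more of a digit (captured as 'val'); then the literal 'je', then one or more of a non-word character (captured); then one or more of a word character, then 1 to 2 of any character (captured); then the literal 'n2', then one or more of a literal 'i' (captured as 'tag'); then anchored at the end.
With 4 capturing groups, `findall` returns a 4-tuple per match.

[('v0s2niiiiss845', 'je@-', 'rkxl', 'n2iii')]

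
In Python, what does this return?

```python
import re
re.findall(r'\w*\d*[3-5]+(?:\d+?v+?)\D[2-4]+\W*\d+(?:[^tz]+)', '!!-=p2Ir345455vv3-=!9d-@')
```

['p2Ir345455vv3-=!9d-@']

This matches zero or more of a word character, then zero or more of a digit, then one or more of a character in [3-5]; then one or more of a digit (lazy), then one or more of a literal 'v' (lazy) (non-capturing group); then a non-digit, then one or more of a character in [2-4], then zero or more of a non-word character; then one or more of a digit; then one or more of any character except [tz] (non-capturing group).
Scanning left to right: at [4:24] → 'p2Ir345455vv3-=!9d-@'.
No capturing groups, so `findall` returns the 1 full match string.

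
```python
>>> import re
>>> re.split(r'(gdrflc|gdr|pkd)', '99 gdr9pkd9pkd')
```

Matches to split on: at [3:6] → 'gdr'; at [7:10] → 'pkd'; at [11:14] → 'pkd'.
With a capturing group present, the delimiter's captured portion is kept in the result list.

['99 ', 'gdr', '9', 'pkd', '9', 'pkd', '']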